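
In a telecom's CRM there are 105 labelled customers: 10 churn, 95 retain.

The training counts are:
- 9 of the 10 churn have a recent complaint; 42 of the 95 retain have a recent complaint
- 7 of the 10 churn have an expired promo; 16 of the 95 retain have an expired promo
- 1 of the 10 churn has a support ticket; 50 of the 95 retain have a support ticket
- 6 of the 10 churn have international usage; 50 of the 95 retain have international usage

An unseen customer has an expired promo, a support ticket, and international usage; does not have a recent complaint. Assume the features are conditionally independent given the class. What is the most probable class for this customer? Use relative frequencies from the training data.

churn: (10/105) × (1/10) × (7/10) × (1/10) × (6/10) = 0.0004
retain: (95/105) × (53/95) × (16/95) × (50/95) × (50/95) ≈ 0.0235492
Highest score → retain.

retain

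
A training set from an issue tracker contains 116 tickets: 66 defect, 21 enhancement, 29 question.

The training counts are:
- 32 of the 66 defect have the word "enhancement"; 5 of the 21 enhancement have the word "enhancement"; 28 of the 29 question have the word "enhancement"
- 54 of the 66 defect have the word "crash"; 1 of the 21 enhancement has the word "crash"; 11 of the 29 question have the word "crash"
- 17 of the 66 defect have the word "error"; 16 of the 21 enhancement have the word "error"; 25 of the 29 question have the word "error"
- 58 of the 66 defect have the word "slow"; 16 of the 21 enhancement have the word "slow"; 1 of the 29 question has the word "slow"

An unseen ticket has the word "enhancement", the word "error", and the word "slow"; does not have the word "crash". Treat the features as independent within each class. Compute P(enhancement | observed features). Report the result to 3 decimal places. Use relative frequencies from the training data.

0.601

defect: (66/116) × (32/66) × (12/66) × (17/66) × (58/66) ≈ 0.0113532
enhancement: (21/116) × (5/21) × (20/21) × (16/21) × (16/21) ≈ 0.02383
question: (29/116) × (28/29) × (18/29) × (25/29) × (1/29) ≈ 0.00445368
P(enhancement | x) = 0.02383 / 0.03963688 ≈ 0.601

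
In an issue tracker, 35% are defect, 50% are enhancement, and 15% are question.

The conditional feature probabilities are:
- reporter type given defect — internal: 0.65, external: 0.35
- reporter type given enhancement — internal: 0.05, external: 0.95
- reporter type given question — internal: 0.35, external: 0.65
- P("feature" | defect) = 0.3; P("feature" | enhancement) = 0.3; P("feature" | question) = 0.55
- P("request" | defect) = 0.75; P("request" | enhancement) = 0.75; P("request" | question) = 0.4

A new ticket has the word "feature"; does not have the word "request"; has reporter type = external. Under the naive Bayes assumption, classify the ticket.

enhancement

defect: 0.35 × 0.35 × 0.3 × (1−0.75) = 0.0091875
enhancement: 0.5 × 0.95 × 0.3 × (1−0.75) = 0.035625
question: 0.15 × 0.65 × 0.55 × (1−0.4) = 0.032175
Highest score → enhancement.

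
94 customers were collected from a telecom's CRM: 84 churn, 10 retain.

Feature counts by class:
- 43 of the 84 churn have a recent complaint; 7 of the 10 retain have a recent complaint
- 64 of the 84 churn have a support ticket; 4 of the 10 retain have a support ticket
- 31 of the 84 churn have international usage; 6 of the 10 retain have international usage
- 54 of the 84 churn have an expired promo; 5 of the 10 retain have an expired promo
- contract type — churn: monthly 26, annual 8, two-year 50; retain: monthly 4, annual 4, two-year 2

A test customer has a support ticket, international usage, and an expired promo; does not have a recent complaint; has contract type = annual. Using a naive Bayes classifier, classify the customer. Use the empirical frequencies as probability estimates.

churn: (84/94) × (41/84) × (64/84) × (31/84) × (54/84) × (8/84) ≈ 0.00750869
retain: (10/94) × (3/10) × (4/10) × (6/10) × (5/10) × (4/10) ≈ 0.00153191
Highest score → churn.

churn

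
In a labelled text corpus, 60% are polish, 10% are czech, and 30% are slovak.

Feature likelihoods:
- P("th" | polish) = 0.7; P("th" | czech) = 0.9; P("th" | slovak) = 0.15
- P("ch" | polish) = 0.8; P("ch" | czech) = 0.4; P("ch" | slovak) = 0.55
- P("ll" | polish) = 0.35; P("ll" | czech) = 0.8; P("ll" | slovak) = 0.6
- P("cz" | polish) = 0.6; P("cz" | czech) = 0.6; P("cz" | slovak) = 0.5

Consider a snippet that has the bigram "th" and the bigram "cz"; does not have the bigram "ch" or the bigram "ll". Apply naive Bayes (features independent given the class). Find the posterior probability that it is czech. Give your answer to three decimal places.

0.150

polish: 0.6 × 0.7 × (1−0.8) × (1−0.35) × 0.6 = 0.03276
czech: 0.1 × 0.9 × (1−0.4) × (1−0.8) × 0.6 = 0.00648
slovak: 0.3 × 0.15 × (1−0.55) × (1−0.6) × 0.5 = 0.00405
P(czech | x) = 0.00648 / 0.04329 ≈ 0.150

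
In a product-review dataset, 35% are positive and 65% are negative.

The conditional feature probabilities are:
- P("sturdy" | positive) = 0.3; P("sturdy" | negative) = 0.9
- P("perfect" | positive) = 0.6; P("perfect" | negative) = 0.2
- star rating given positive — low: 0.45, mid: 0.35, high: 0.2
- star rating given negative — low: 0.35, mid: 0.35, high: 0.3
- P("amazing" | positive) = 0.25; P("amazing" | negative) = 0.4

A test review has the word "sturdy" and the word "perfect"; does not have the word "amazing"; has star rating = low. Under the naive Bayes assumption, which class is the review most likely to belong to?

negative

positive: 0.35 × 0.3 × 0.6 × 0.45 × (1−0.25) = 0.0212625
negative: 0.65 × 0.9 × 0.2 × 0.35 × (1−0.4) = 0.02457
Highest score → negative.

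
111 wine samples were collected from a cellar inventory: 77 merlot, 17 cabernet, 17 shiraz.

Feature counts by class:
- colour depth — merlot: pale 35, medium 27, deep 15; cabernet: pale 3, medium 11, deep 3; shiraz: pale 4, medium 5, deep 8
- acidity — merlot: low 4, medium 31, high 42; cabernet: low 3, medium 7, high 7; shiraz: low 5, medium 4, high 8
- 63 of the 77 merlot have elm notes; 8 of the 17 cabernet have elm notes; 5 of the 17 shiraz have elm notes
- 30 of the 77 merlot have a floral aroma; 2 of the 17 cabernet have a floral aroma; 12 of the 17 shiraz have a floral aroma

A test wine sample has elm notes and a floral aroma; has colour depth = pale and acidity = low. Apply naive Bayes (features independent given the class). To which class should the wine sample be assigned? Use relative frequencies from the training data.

merlot

merlot: (77/111) × (35/77) × (4/77) × (63/77) × (30/77) ≈ 0.00522149
cabernet: (17/111) × (3/17) × (3/17) × (8/17) × (2/17) ≈ 0.000264054
shiraz: (17/111) × (4/17) × (5/17) × (5/17) × (12/17) ≈ 0.00220045
Highest score → merlot.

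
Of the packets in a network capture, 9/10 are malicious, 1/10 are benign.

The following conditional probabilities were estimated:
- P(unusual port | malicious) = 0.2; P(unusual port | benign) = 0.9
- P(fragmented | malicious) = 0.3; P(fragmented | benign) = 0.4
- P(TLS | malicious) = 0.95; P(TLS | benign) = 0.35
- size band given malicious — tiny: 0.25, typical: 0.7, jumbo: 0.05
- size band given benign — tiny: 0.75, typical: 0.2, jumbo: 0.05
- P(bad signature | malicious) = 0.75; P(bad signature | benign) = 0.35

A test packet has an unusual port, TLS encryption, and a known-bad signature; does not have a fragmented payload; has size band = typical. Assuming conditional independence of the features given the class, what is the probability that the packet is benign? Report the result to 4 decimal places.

0.0206

malicious: 0.9 × 0.2 × (1−0.3) × 0.95 × 0.7 × 0.75 = 0.0628425
benign: 0.1 × 0.9 × (1−0.4) × 0.35 × 0.2 × 0.35 = 0.001323
P(benign | x) = 0.001323 / 0.0641655 ≈ 0.0206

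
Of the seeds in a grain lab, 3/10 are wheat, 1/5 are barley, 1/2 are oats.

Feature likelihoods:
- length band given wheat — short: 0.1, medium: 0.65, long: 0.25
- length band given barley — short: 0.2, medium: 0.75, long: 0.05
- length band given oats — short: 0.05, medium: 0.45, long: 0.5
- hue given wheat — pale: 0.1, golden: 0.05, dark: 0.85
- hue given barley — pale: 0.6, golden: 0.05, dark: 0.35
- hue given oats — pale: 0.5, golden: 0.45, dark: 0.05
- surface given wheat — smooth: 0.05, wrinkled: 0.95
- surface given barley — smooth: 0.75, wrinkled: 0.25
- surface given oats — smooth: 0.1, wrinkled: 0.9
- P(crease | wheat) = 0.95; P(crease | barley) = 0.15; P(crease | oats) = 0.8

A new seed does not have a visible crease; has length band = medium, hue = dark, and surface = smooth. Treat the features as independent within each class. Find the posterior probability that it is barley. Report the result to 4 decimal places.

0.9813

wheat: 0.3 × 0.65 × 0.85 × 0.05 × (1−0.95) = 0.000414375
barley: 0.2 × 0.75 × 0.35 × 0.75 × (1−0.15) = 0.03346875
oats: 0.5 × 0.45 × 0.05 × 0.1 × (1−0.8) = 0.000225
P(barley | x) = 0.03346875 / 0.034108125 ≈ 0.9813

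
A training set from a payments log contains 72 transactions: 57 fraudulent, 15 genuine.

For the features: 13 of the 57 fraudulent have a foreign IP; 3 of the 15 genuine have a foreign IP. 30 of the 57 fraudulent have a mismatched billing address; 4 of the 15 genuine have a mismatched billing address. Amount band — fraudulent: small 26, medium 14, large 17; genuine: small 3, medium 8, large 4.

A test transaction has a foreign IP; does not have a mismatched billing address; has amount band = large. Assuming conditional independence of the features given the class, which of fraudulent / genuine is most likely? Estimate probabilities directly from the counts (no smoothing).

fraudulent

fraudulent: (57/72) × (13/57) × (27/57) × (17/57) ≈ 0.0255078
genuine: (15/72) × (3/15) × (11/15) × (4/15) ≈ 0.00814815
Highest score → fraudulent.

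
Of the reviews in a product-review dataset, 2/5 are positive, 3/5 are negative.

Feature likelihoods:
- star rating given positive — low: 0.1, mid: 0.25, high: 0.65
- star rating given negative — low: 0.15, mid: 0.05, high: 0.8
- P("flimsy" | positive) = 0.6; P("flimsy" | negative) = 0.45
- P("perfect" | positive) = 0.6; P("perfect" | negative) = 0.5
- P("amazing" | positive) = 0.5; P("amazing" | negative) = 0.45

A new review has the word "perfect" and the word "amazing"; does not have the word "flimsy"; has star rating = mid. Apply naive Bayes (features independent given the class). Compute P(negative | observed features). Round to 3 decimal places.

0.236

positive: 0.4 × 0.25 × (1−0.6) × 0.6 × 0.5 = 0.012
negative: 0.6 × 0.05 × (1−0.45) × 0.5 × 0.45 = 0.0037125
P(negative | x) = 0.0037125 / 0.0157125 ≈ 0.236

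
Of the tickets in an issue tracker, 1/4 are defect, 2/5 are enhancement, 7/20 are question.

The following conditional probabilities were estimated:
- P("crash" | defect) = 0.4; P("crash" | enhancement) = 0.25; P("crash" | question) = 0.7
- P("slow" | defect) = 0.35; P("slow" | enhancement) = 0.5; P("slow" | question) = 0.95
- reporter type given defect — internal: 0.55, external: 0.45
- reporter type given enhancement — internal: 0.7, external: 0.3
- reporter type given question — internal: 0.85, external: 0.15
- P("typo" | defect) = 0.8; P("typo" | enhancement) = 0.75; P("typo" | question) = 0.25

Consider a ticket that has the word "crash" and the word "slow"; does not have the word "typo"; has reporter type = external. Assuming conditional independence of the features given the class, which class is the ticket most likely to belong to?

question

defect: 0.25 × 0.4 × 0.35 × 0.45 × (1−0.8) = 0.00315
enhancement: 0.4 × 0.25 × 0.5 × 0.3 × (1−0.75) = 0.00375
question: 0.35 × 0.7 × 0.95 × 0.15 × (1−0.25) = 0.026184375
Highest score → question.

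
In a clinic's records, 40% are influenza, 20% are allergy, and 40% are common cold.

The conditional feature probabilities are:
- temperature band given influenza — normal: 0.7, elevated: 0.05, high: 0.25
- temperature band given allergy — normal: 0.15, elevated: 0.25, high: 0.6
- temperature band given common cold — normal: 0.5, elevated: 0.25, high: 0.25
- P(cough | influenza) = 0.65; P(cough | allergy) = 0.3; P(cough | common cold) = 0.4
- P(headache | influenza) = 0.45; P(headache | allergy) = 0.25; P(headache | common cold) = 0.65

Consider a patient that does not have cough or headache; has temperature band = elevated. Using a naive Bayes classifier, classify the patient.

allergy

influenza: 0.4 × 0.05 × (1−0.65) × (1−0.45) = 0.00385
allergy: 0.2 × 0.25 × (1−0.3) × (1−0.25) = 0.02625
common cold: 0.4 × 0.25 × (1−0.4) × (1−0.65) = 0.021
Highest score → allergy.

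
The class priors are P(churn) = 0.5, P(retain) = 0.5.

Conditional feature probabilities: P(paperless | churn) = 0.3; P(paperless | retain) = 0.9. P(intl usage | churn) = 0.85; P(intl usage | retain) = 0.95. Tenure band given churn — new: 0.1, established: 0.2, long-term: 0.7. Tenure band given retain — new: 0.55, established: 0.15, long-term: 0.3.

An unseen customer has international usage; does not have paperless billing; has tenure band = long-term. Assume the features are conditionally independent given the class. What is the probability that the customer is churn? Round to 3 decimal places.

churn: 0.5 × (1−0.3) × 0.85 × 0.7 = 0.20825
retain: 0.5 × (1−0.9) × 0.95 × 0.3 = 0.01425
P(churn | x) = 0.20825 / 0.2225 ≈ 0.936

0.936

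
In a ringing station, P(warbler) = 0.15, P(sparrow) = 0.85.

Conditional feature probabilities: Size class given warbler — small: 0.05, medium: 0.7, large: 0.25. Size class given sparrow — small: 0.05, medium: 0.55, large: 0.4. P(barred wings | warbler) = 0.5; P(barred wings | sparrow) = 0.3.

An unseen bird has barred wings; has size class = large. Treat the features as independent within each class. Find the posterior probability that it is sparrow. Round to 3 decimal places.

warbler: 0.15 × 0.25 × 0.5 = 0.01875
sparrow: 0.85 × 0.4 × 0.3 = 0.102
P(sparrow | x) = 0.102 / 0.12075 ≈ 0.845

0.845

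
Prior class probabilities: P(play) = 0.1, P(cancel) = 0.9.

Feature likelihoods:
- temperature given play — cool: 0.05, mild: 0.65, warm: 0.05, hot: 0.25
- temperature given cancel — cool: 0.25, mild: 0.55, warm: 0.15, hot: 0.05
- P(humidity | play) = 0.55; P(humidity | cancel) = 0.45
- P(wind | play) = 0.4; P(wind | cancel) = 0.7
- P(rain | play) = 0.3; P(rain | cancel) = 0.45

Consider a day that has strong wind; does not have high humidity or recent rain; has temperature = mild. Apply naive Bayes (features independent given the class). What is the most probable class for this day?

play: 0.1 × 0.65 × (1−0.55) × 0.4 × (1−0.3) = 0.00819
cancel: 0.9 × 0.55 × (1−0.45) × 0.7 × (1−0.45) = 0.10481625
Highest score → cancel.

cancel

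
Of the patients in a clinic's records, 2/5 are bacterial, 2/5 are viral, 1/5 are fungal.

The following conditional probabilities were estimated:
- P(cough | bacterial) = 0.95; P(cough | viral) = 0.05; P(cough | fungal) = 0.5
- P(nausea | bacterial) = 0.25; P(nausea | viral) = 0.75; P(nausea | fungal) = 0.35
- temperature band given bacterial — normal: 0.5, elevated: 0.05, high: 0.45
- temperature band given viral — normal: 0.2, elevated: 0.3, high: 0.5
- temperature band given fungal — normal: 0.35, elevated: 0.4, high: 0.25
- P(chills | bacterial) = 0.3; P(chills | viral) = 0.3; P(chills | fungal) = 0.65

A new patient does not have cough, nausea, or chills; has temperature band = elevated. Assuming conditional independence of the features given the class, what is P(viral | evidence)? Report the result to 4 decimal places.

0.6746

bacterial: 0.4 × (1−0.95) × (1−0.25) × 0.05 × (1−0.3) = 0.000525
viral: 0.4 × (1−0.05) × (1−0.75) × 0.3 × (1−0.3) = 0.01995
fungal: 0.2 × (1−0.5) × (1−0.35) × 0.4 × (1−0.65) = 0.0091
P(viral | x) = 0.01995 / 0.029575 ≈ 0.6746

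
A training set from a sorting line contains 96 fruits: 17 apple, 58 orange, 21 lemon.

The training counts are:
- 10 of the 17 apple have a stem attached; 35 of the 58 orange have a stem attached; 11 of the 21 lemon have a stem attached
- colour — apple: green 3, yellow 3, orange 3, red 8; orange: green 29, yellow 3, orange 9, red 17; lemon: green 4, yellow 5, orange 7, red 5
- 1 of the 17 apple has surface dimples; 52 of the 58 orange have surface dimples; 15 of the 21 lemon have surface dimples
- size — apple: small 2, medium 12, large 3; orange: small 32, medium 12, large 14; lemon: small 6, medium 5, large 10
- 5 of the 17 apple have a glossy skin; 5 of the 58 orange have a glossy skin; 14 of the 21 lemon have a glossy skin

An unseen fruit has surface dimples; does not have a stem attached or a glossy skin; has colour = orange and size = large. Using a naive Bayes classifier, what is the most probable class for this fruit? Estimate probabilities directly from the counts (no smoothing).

orange

apple: (17/96) × (7/17) × (3/17) × (1/17) × (3/17) × (12/17) ≈ 0.0000942877
orange: (58/96) × (23/58) × (9/58) × (52/58) × (14/58) × (53/58) ≈ 0.00735181
lemon: (21/96) × (10/21) × (7/21) × (15/21) × (10/21) × (7/21) ≈ 0.00393676
Highest score → orange.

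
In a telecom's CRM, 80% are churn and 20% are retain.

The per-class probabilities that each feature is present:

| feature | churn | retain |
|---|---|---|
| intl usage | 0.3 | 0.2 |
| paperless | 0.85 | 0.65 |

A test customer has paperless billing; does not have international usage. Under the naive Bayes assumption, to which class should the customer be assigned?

churn

churn: 0.8 × (1−0.3) × 0.85 = 0.476
retain: 0.2 × (1−0.2) × 0.65 = 0.104
Highest score → churn.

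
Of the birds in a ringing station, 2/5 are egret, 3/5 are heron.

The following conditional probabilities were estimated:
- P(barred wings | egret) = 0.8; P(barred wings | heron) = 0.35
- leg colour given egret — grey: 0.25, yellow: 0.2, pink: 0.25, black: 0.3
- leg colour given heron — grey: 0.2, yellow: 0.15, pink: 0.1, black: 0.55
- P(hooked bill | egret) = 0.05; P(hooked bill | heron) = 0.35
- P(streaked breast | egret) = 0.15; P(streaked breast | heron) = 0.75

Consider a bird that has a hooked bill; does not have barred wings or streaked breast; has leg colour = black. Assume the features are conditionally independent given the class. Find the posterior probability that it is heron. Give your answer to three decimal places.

egret: 0.4 × (1−0.8) × 0.3 × 0.05 × (1−0.15) = 0.00102
heron: 0.6 × (1−0.35) × 0.55 × 0.35 × (1−0.75) = 0.01876875
P(heron | x) = 0.01876875 / 0.01978875 ≈ 0.948

0.948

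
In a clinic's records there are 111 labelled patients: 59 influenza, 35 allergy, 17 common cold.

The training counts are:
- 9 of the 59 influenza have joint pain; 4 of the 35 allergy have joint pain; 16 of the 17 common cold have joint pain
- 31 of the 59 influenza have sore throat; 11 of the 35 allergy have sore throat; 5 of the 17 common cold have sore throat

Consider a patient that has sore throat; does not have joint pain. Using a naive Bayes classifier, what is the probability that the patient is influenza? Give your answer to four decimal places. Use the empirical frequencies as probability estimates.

influenza: (59/111) × (50/59) × (31/59) ≈ 0.236677
allergy: (35/111) × (31/35) × (11/35) ≈ 0.0877735
common cold: (17/111) × (1/17) × (5/17) ≈ 0.00264971
P(influenza | x) = 0.236677 / 0.32710021 ≈ 0.7236

0.7236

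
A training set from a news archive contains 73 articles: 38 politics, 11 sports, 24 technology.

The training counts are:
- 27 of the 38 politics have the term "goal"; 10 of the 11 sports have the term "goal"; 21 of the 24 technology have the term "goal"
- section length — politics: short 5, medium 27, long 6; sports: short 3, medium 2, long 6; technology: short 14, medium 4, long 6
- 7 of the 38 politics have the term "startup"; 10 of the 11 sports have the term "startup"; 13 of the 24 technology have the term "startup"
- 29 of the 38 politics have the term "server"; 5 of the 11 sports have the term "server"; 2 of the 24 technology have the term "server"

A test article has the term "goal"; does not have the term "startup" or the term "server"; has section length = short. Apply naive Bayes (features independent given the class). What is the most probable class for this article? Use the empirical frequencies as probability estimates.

technology

politics: (38/73) × (27/38) × (5/38) × (31/38) × (9/38) ≈ 0.00940295
sports: (11/73) × (10/11) × (3/11) × (1/11) × (6/11) ≈ 0.00185256
technology: (24/73) × (21/24) × (14/24) × (11/24) × (22/24) ≈ 0.0705028
Highest score → technology.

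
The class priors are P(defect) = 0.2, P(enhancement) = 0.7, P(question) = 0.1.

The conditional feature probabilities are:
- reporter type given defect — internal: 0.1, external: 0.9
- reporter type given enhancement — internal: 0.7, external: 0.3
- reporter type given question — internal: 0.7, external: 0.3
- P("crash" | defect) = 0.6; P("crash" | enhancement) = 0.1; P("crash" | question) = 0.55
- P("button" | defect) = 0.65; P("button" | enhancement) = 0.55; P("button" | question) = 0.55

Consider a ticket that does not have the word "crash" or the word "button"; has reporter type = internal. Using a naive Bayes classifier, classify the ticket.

enhancement

defect: 0.2 × 0.1 × (1−0.6) × (1−0.65) = 0.0028
enhancement: 0.7 × 0.7 × (1−0.1) × (1−0.55) = 0.19845
question: 0.1 × 0.7 × (1−0.55) × (1−0.55) = 0.014175
Highest score → enhancement.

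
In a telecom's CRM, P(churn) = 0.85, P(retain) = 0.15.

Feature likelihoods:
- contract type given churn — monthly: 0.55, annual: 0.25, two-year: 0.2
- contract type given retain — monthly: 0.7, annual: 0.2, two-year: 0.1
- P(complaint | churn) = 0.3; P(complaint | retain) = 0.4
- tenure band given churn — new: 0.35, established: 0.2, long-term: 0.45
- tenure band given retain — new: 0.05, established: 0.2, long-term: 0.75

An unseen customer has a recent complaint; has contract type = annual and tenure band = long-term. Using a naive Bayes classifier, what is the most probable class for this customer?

churn

churn: 0.85 × 0.25 × 0.3 × 0.45 = 0.0286875
retain: 0.15 × 0.2 × 0.4 × 0.75 = 0.009
Highest score → churn.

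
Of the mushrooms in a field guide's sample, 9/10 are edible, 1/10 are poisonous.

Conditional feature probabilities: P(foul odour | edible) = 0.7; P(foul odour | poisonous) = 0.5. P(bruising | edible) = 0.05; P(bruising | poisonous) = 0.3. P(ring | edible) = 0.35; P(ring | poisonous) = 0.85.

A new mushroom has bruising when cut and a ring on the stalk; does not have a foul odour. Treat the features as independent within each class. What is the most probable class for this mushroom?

poisonous

edible: 0.9 × (1−0.7) × 0.05 × 0.35 = 0.004725
poisonous: 0.1 × (1−0.5) × 0.3 × 0.85 = 0.01275
Highest score → poisonous.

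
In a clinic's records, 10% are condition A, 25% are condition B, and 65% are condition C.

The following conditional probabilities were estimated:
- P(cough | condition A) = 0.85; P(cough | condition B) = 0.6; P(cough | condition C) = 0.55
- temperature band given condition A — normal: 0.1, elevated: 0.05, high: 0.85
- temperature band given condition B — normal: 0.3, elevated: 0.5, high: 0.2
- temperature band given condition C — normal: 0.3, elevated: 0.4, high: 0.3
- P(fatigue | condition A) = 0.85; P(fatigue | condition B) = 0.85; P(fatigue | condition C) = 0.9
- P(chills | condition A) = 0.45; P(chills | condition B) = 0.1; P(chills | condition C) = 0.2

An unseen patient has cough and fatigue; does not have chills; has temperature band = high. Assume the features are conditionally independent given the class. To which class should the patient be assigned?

condition C

condition A: 0.1 × 0.85 × 0.85 × 0.85 × (1−0.45) = 0.033776875
condition B: 0.25 × 0.6 × 0.2 × 0.85 × (1−0.1) = 0.02295
condition C: 0.65 × 0.55 × 0.3 × 0.9 × (1−0.2) = 0.07722
Highest score → condition C.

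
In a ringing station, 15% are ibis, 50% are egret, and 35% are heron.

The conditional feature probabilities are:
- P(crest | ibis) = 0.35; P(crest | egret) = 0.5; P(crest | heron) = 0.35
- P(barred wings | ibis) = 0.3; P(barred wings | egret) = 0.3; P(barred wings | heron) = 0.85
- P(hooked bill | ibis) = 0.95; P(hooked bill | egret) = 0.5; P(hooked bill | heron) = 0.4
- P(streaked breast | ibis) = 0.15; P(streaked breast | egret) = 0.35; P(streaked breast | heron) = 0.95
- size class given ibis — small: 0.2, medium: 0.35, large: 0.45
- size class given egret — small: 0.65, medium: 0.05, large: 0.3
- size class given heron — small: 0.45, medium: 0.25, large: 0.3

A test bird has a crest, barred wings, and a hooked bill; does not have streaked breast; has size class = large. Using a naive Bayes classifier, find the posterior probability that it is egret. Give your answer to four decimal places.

ibis: 0.15 × 0.35 × 0.3 × 0.95 × (1−0.15) × 0.45 = 0.00572315625
egret: 0.5 × 0.5 × 0.3 × 0.5 × (1−0.35) × 0.3 = 0.0073125
heron: 0.35 × 0.35 × 0.85 × 0.4 × (1−0.95) × 0.3 = 0.00062475
P(egret | x) = 0.0073125 / 0.01366040625 ≈ 0.5353

0.5353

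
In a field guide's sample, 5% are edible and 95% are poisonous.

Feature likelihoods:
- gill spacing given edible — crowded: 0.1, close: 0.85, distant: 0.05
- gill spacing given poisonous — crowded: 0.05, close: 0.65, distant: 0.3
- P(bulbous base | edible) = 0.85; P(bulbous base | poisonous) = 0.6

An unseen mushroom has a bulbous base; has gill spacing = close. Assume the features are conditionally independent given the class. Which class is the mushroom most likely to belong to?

edible: 0.05 × 0.85 × 0.85 = 0.036125
poisonous: 0.95 × 0.65 × 0.6 = 0.3705
Highest score → poisonous.

poisonous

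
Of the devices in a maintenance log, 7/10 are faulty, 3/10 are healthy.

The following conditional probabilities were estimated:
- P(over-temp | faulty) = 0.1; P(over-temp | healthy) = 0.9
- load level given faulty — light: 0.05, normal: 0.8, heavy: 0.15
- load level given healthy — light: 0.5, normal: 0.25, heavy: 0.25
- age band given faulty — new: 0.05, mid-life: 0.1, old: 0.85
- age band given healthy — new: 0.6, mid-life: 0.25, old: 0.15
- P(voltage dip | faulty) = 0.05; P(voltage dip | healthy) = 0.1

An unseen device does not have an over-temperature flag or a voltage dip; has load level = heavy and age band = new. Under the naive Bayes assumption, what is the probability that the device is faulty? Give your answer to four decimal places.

faulty: 0.7 × (1−0.1) × 0.15 × 0.05 × (1−0.05) = 0.00448875
healthy: 0.3 × (1−0.9) × 0.25 × 0.6 × (1−0.1) = 0.00405
P(faulty | x) = 0.00448875 / 0.00853875 ≈ 0.5257

0.5257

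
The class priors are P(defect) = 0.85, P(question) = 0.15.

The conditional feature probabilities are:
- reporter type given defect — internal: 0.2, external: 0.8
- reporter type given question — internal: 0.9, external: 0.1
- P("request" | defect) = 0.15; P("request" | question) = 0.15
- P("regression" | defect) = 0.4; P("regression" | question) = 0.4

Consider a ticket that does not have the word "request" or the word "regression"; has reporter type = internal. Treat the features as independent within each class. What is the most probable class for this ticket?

defect: 0.85 × 0.2 × (1−0.15) × (1−0.4) = 0.0867
question: 0.15 × 0.9 × (1−0.15) × (1−0.4) = 0.06885
Highest score → defect.

defect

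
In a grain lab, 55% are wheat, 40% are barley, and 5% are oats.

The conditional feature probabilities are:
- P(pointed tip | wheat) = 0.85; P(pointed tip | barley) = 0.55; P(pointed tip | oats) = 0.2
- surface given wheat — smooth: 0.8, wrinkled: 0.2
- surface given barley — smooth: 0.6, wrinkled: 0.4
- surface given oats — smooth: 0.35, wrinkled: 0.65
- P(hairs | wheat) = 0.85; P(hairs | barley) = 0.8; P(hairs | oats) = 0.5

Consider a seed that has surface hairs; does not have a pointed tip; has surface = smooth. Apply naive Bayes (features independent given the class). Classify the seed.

wheat: 0.55 × (1−0.85) × 0.8 × 0.85 = 0.0561
barley: 0.4 × (1−0.55) × 0.6 × 0.8 = 0.0864
oats: 0.05 × (1−0.2) × 0.35 × 0.5 = 0.007
Highest score → barley.

barley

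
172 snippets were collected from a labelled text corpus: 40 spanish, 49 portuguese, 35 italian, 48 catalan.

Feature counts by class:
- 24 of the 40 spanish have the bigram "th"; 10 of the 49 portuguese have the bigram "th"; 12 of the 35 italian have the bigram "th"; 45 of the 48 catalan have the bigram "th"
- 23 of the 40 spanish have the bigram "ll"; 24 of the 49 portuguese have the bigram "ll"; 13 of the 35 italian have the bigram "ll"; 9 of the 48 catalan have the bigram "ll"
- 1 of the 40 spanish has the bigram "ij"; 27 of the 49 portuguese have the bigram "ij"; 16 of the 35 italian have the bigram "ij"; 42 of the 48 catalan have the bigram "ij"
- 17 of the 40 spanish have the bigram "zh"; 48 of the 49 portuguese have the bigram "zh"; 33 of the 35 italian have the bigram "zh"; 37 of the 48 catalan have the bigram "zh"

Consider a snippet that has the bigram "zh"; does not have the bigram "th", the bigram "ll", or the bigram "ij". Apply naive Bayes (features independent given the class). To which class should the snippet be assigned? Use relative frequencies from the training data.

portuguese

spanish: (40/172) × (16/40) × (17/40) × (39/40) × (17/40) ≈ 0.0163823
portuguese: (49/172) × (39/49) × (25/49) × (22/49) × (48/49) ≈ 0.0508806
italian: (35/172) × (23/35) × (22/35) × (19/35) × (33/35) ≈ 0.0430215
catalan: (48/172) × (3/48) × (39/48) × (6/48) × (37/48) ≈ 0.00136548
Highest score → portuguese.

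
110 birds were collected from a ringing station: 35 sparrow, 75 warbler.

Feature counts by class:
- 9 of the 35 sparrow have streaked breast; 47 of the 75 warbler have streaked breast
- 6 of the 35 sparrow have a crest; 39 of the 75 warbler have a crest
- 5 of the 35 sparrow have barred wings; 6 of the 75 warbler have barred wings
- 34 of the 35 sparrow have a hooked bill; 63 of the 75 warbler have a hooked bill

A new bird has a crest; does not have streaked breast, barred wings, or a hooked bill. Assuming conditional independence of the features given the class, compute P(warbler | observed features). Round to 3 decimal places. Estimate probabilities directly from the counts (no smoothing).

sparrow: (35/110) × (26/35) × (6/35) × (30/35) × (1/35) ≈ 0.000992314
warbler: (75/110) × (28/75) × (39/75) × (69/75) × (12/75) ≈ 0.0194839
P(warbler | x) = 0.0194839 / 0.020476214 ≈ 0.952

0.952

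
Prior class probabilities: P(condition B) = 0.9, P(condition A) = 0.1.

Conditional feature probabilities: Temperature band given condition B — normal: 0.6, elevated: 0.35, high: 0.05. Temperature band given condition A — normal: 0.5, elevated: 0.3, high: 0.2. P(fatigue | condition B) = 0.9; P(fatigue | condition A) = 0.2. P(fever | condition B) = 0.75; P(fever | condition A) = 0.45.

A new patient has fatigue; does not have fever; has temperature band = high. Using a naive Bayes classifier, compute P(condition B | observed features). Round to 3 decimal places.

0.822

condition B: 0.9 × 0.05 × 0.9 × (1−0.75) = 0.010125
condition A: 0.1 × 0.2 × 0.2 × (1−0.45) = 0.0022
P(condition B | x) = 0.010125 / 0.012325 ≈ 0.822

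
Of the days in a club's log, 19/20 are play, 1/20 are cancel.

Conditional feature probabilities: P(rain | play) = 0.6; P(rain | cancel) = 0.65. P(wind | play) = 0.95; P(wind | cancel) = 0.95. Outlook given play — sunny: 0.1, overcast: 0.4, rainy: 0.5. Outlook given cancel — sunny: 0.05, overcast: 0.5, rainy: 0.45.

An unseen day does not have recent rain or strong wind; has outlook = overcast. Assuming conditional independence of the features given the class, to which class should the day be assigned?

play: 0.95 × (1−0.6) × (1−0.95) × 0.4 = 0.0076
cancel: 0.05 × (1−0.65) × (1−0.95) × 0.5 = 0.0004375
Highest score → play.

play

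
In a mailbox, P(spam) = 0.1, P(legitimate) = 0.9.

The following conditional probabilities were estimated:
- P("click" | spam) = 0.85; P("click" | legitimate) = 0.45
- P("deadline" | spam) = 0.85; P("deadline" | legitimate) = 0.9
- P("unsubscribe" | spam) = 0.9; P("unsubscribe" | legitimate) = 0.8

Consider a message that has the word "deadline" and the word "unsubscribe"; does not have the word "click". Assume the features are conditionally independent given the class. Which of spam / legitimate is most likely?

spam: 0.1 × (1−0.85) × 0.85 × 0.9 = 0.011475
legitimate: 0.9 × (1−0.45) × 0.9 × 0.8 = 0.3564
Highest score → legitimate.

legitimate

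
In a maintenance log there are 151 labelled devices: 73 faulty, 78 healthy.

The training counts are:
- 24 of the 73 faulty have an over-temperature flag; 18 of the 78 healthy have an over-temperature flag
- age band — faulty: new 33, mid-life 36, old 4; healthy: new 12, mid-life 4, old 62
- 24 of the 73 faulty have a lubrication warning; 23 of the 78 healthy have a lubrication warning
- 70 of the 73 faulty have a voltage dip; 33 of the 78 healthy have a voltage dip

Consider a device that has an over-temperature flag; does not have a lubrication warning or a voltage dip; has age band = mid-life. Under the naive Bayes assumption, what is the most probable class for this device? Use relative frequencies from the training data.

faulty: (73/151) × (24/73) × (36/73) × (49/73) × (3/73) ≈ 0.00216215
healthy: (78/151) × (18/78) × (4/78) × (55/78) × (45/78) ≈ 0.00248683
Highest score → healthy.

healthy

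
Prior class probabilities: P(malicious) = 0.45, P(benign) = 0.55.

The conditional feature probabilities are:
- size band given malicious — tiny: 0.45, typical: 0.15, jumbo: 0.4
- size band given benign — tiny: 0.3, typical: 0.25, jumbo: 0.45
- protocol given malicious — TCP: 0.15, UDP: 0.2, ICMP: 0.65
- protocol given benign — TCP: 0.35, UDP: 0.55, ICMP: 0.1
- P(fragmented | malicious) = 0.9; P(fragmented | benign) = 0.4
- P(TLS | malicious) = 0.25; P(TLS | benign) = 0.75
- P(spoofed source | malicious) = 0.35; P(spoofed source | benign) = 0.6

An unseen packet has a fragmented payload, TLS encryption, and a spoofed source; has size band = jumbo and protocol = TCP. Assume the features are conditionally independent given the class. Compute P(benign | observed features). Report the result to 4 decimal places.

0.8800

malicious: 0.45 × 0.4 × 0.15 × 0.9 × 0.25 × 0.35 = 0.00212625
benign: 0.55 × 0.45 × 0.35 × 0.4 × 0.75 × 0.6 = 0.0155925
P(benign | x) = 0.0155925 / 0.01771875 ≈ 0.8800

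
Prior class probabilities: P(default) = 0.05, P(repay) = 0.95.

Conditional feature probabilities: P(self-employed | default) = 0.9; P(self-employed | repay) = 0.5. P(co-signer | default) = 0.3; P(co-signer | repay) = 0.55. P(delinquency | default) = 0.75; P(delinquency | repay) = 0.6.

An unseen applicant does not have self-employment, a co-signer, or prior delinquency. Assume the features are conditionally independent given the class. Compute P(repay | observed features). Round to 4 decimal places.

default: 0.05 × (1−0.9) × (1−0.3) × (1−0.75) = 0.000875
repay: 0.95 × (1−0.5) × (1−0.55) × (1−0.6) = 0.0855
P(repay | x) = 0.0855 / 0.086375 ≈ 0.9899

0.9899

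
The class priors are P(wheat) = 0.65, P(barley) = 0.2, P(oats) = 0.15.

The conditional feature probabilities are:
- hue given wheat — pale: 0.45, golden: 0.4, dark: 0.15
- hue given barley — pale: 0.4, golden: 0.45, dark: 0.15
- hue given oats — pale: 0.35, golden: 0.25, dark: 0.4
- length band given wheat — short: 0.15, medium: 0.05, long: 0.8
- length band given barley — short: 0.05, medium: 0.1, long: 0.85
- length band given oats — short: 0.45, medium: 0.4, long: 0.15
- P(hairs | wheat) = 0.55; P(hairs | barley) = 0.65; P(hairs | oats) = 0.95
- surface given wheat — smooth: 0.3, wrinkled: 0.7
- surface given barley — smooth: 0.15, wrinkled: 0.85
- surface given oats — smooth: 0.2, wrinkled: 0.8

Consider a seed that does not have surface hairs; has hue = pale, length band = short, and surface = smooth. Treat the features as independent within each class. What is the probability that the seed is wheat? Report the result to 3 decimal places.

0.930

wheat: 0.65 × 0.45 × 0.15 × (1−0.55) × 0.3 = 0.005923125
barley: 0.2 × 0.4 × 0.05 × (1−0.65) × 0.15 = 0.00021
oats: 0.15 × 0.35 × 0.45 × (1−0.95) × 0.2 = 0.00023625
P(wheat | x) = 0.005923125 / 0.006369375 ≈ 0.930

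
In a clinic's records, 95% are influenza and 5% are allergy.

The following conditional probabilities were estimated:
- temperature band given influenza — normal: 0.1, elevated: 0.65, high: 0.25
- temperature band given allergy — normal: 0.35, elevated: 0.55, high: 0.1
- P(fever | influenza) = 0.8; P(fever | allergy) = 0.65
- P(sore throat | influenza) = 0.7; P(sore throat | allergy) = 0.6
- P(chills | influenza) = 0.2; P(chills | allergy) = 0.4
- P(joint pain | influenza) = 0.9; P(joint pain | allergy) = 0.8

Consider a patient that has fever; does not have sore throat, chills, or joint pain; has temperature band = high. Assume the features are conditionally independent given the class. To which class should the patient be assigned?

influenza

influenza: 0.95 × 0.25 × 0.8 × (1−0.7) × (1−0.2) × (1−0.9) = 0.00456
allergy: 0.05 × 0.1 × 0.65 × (1−0.6) × (1−0.4) × (1−0.8) = 0.000156
Highest score → influenza.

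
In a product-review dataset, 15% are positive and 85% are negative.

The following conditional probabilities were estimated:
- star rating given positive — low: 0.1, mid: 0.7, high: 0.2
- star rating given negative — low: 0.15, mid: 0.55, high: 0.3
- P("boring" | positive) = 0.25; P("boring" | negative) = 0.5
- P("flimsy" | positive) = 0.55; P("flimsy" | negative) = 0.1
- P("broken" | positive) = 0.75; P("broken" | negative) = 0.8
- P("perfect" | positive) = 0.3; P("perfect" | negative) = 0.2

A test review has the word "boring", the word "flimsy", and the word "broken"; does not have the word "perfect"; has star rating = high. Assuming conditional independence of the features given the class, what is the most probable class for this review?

positive: 0.15 × 0.2 × 0.25 × 0.55 × 0.75 × (1−0.3) = 0.002165625
negative: 0.85 × 0.3 × 0.5 × 0.1 × 0.8 × (1−0.2) = 0.00816
Highest score → negative.

negative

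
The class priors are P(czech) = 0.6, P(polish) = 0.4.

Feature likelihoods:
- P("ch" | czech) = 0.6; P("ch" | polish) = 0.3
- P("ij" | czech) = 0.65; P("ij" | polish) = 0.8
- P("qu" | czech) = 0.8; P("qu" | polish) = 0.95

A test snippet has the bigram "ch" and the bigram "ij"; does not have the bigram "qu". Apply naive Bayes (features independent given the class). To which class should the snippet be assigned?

czech: 0.6 × 0.6 × 0.65 × (1−0.8) = 0.0468
polish: 0.4 × 0.3 × 0.8 × (1−0.95) = 0.0048
Highest score → czech.

czech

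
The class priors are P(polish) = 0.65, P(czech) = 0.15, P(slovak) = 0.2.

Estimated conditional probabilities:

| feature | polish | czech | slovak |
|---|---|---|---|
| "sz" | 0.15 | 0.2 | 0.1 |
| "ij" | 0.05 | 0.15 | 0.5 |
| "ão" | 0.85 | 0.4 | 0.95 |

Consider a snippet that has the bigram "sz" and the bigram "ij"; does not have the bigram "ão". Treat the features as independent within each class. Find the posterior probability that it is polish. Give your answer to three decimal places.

polish: 0.65 × 0.15 × 0.05 × (1−0.85) = 0.00073125
czech: 0.15 × 0.2 × 0.15 × (1−0.4) = 0.0027
slovak: 0.2 × 0.1 × 0.5 × (1−0.95) = 0.0005
P(polish | x) = 0.00073125 / 0.00393125 ≈ 0.186

0.186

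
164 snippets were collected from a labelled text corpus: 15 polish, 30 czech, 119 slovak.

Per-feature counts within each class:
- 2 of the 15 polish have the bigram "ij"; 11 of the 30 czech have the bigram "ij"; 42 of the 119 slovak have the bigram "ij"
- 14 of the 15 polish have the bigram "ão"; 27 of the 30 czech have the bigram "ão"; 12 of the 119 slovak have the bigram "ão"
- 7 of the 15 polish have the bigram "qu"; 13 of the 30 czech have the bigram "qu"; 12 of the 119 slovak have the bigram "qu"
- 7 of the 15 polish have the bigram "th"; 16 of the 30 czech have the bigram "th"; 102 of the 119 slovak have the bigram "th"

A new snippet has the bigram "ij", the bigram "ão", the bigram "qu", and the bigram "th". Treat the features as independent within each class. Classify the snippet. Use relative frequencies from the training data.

polish: (15/164) × (2/15) × (14/15) × (7/15) × (7/15) ≈ 0.00247877
czech: (30/164) × (11/30) × (27/30) × (13/30) × (16/30) ≈ 0.0139512
slovak: (119/164) × (42/119) × (12/119) × (12/119) × (102/119) ≈ 0.00223217
Highest score → czech.

czech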